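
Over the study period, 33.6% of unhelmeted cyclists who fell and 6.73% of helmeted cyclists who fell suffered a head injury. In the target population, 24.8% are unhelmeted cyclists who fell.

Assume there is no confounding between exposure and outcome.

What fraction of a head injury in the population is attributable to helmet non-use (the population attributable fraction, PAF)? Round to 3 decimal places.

p₁ = 0.336, p₀ = 0.0673.
Overall risk P(Y=1) = π·p₁ + (1−π)·p₀ = 0.248×0.336 + 0.752×0.0673 = 0.13394.
Under exogeneity, PAF = [P(Y=1) − p₀] / P(Y=1).
PAF = (0.13394 − 0.0673) / 0.13394 ≈ 0.4975

PAF ≈ 0.498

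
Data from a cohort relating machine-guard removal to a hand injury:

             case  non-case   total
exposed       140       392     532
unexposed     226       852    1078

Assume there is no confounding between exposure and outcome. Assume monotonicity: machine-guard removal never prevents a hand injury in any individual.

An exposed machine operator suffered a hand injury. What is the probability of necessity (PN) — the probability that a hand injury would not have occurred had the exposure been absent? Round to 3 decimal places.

PN ≈ 0.203

p₁ = P(outcome | exposed) = 140/532 = 0.26316
p₀ = P(outcome | unexposed) = 226/1078 = 0.20965
Under exogeneity and monotonicity, PN = (p₁ − p₀) / p₁.
PN = (0.26316 − 0.20965) / 0.26316 = 0.05351 / 0.26316 ≈ 0.2033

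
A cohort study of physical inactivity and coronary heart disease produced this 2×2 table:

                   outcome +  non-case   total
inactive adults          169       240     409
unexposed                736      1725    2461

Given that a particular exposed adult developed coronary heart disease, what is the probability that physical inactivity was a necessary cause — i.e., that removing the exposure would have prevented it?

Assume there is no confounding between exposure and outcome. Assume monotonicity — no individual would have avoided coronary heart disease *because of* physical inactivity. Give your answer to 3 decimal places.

PN ≈ 0.276

p₁ = P(outcome | exposed) = 169/409 = 0.4132
p₀ = P(outcome | unexposed) = 736/2461 = 0.29907
Under exogeneity and monotonicity, PN = (p₁ − p₀)/p₁.
PN = (0.4132 − 0.29907) / 0.4132 ≈ 0.2762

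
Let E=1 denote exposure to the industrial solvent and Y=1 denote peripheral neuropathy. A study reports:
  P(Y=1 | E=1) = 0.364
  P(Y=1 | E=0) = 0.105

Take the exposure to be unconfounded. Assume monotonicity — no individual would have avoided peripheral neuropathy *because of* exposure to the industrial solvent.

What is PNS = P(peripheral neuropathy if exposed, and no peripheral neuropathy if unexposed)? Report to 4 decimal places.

Let p₁ = 0.364, p₀ = 0.105.
Under exogeneity and monotonicity, PNS = p₁ − p₀.
PNS = 0.364 − 0.105 = 0.259

PNS ≈ 0.2590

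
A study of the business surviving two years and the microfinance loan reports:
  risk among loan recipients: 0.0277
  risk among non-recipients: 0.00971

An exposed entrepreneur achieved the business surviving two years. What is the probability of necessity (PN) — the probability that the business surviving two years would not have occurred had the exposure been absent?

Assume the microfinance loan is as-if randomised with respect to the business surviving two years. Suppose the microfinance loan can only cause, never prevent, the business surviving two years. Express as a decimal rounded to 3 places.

Let p₁ = 0.0277, p₀ = 0.00971.
Under exogeneity and monotonicity, PN = (p₁ − p₀) / p₁.
PN = (0.0277 − 0.00971) / 0.0277 = 0.01799 / 0.0277 ≈ 0.6495

PN ≈ 0.649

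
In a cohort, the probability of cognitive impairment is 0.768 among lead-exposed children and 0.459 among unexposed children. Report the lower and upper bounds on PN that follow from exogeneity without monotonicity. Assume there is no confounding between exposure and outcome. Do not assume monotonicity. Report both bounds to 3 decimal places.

Let p₁ = 0.768, p₀ = 0.459.
Under exogeneity alone the bounds on PN are max{0,(p₁−p₀)/p₁} ≤ PN ≤ min{1,(1−p₀)/p₁}.
  lower = (p₁ − p₀)/p₁ = 0.309 / 0.768 ≈ 0.4023
  upper = min{1, (1 − p₀)/p₁} = 0.541 / 0.768 ≈ 0.7044

0.402 ≤ PN ≤ 0.704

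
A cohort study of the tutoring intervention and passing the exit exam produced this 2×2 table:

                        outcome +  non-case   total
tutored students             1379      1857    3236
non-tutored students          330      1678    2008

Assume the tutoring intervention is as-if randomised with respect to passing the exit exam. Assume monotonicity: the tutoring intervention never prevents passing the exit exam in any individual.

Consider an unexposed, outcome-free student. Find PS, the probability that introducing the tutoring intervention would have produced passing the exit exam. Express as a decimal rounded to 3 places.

p₁ = P(outcome | exposed) = 1379/3236 = 0.42614
p₀ = P(outcome | unexposed) = 330/2008 = 0.16434
Under exogeneity and monotonicity, PS = (p₁ − p₀)/(1 − p₀).
PS = (0.42614 − 0.16434) / 0.83566 ≈ 0.3133

PS ≈ 0.313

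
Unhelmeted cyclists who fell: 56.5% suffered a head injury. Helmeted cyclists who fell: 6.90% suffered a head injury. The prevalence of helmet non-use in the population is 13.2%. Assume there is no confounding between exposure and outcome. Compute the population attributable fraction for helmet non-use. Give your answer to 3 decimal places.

PAF ≈ 0.487

p₁ = 0.565, p₀ = 0.069.
Overall risk P(Y=1) = π·p₁ + (1−π)·p₀ = 0.132×0.565 + 0.868×0.069 = 0.13447.
Under exogeneity, PAF = [P(Y=1) − p₀] / P(Y=1).
PAF = (0.13447 − 0.069) / 0.13447 ≈ 0.4869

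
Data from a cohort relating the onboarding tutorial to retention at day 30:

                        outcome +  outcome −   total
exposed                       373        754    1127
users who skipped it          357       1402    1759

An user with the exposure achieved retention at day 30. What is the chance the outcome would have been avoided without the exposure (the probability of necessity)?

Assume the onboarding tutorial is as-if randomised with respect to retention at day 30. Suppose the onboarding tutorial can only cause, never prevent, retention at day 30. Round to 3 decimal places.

PN ≈ 0.387

p₁ = P(outcome | exposed) = 373/1127 = 0.33097
p₀ = P(outcome | unexposed) = 357/1759 = 0.20296
Under exogeneity and monotonicity, PN = (p₁ − p₀)/p₁.
PN = (0.33097 − 0.20296) / 0.33097 ≈ 0.3868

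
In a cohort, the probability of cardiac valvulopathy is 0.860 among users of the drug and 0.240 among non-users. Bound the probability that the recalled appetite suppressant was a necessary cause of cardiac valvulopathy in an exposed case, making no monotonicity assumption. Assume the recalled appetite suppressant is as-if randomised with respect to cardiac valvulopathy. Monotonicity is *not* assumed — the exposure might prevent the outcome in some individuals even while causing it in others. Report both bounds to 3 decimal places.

Let p₁ = 0.86, p₀ = 0.24.
Under exogeneity alone the bounds on PN are max{0,(p₁−p₀)/p₁} ≤ PN ≤ min{1,(1−p₀)/p₁}.
  lower = (p₁ − p₀)/p₁ = 0.62 / 0.86 ≈ 0.7209
  upper = min{1, (1 − p₀)/p₁} = 0.76 / 0.86 ≈ 0.8837

0.721 ≤ PN ≤ 0.884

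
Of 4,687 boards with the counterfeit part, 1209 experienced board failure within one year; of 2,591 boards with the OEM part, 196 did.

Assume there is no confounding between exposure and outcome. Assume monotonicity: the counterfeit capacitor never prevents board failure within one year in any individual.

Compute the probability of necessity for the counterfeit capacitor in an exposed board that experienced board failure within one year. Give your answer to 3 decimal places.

p₁ = P(outcome | exposed) = 1209/4687 = 0.25795
p₀ = P(outcome | unexposed) = 196/2591 = 0.075646
Under exogeneity and monotonicity, PN = (p₁ − p₀) / p₁.
PN = (0.25795 − 0.075646) / 0.25795 = 0.1823 / 0.25795 ≈ 0.7067

PN ≈ 0.707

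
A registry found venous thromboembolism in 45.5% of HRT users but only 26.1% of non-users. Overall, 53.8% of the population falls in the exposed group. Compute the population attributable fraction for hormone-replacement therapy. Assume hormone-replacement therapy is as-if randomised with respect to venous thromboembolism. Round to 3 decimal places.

PAF ≈ 0.286

p₁ = 0.455, p₀ = 0.261.
Overall risk P(Y=1) = π·p₁ + (1−π)·p₀ = 0.538×0.455 + 0.462×0.261 = 0.36537.
Under exogeneity, PAF = [P(Y=1) − p₀] / P(Y=1).
PAF = (0.36537 − 0.261) / 0.36537 ≈ 0.2857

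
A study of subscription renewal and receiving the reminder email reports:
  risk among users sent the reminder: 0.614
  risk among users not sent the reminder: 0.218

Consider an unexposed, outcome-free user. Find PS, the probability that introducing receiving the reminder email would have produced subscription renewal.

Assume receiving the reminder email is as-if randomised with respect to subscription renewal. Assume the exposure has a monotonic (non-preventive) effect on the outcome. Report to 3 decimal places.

PS ≈ 0.506

Let p₁ = 0.614, p₀ = 0.218.
Under exogeneity and monotonicity, PS = (p₁ − p₀) / (1 − p₀).
PS = (0.614 − 0.218) / (1 − 0.218) = 0.396 / 0.782 ≈ 0.5064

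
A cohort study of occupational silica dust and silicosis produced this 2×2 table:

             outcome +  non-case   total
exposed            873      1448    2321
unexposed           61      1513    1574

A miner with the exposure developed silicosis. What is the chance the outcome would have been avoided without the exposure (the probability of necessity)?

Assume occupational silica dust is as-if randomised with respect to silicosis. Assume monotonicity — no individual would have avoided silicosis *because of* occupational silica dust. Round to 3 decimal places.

p₁ = P(outcome | exposed) = 873/2321 = 0.37613
p₀ = P(outcome | unexposed) = 61/1574 = 0.038755
Under exogeneity and monotonicity, PN = (p₁ − p₀)/p₁.
PN = (0.37613 − 0.038755) / 0.37613 ≈ 0.8970

PN ≈ 0.897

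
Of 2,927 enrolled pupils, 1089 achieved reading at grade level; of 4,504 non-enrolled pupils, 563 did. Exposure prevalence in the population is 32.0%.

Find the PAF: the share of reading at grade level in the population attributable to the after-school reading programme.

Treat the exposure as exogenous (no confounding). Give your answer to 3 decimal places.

PAF ≈ 0.387

p₁ = P(outcome | exposed) = 1089/2927 = 0.37205
p₀ = P(outcome | unexposed) = 563/4504 = 0.125
Overall risk P(Y=1) = π·p₁ + (1−π)·p₀ = 0.32×0.37205 + 0.68×0.125 = 0.20406.
Under exogeneity, PAF = [P(Y=1) − p₀] / P(Y=1).
PAF = (0.20406 − 0.125) / 0.20406 ≈ 0.3874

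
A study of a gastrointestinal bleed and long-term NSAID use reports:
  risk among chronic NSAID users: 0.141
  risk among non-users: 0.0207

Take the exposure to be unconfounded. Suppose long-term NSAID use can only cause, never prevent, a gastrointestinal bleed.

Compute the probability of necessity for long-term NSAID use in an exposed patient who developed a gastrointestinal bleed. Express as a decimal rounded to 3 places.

PN ≈ 0.853

Let p₁ = 0.141, p₀ = 0.0207.
Under exogeneity and monotonicity, PN = (p₁ − p₀) / p₁.
PN = (0.141 − 0.0207) / 0.141 = 0.1203 / 0.141 ≈ 0.8532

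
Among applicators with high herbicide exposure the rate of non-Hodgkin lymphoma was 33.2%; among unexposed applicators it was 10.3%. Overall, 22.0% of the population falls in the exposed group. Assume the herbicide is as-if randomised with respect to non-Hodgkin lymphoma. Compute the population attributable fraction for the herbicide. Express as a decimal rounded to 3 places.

p₁ = 0.332, p₀ = 0.103.
Overall risk P(Y=1) = π·p₁ + (1−π)·p₀ = 0.22×0.332 + 0.78×0.103 = 0.15338.
Under exogeneity, PAF = [P(Y=1) − p₀] / P(Y=1).
PAF = (0.15338 − 0.103) / 0.15338 ≈ 0.3285

PAF ≈ 0.328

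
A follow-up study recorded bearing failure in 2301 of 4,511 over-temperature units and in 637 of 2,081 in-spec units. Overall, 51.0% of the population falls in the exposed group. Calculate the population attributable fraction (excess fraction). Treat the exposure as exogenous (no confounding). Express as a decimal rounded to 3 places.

p₁ = P(outcome | exposed) = 2301/4511 = 0.51009
p₀ = P(outcome | unexposed) = 637/2081 = 0.3061
Overall risk P(Y=1) = π·p₁ + (1−π)·p₀ = 0.51×0.51009 + 0.49×0.3061 = 0.41013.
Under exogeneity, PAF = [P(Y=1) − p₀] / P(Y=1).
PAF = (0.41013 − 0.3061) / 0.41013 ≈ 0.2537

PAF ≈ 0.254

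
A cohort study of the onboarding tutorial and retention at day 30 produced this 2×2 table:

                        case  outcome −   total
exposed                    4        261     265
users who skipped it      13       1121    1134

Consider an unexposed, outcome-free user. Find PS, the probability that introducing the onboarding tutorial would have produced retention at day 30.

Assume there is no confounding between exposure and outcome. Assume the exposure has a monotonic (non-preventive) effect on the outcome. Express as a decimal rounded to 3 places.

p₁ = P(outcome | exposed) = 4/265 = 0.015094
p₀ = P(outcome | unexposed) = 13/1134 = 0.011464
Under exogeneity and monotonicity, PS = (p₁ − p₀) / (1 − p₀).
PS = (0.015094 − 0.011464) / (1 − 0.011464) = 0.0036305 / 0.98854 ≈ 0.0037

PS ≈ 0.004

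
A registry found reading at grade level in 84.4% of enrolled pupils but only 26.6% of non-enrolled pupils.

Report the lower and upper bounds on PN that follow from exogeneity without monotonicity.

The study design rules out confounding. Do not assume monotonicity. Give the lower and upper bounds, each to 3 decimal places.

0.685 ≤ PN ≤ 0.870

p₁ = 0.844, p₀ = 0.266.
Under exogeneity alone the bounds on PN are max{0,(p₁−p₀)/p₁} ≤ PN ≤ min{1,(1−p₀)/p₁}.
  lower = (p₁ − p₀)/p₁ = 0.578 / 0.844 ≈ 0.6848
  upper = min{1, (1 − p₀)/p₁} = 0.734 / 0.844 ≈ 0.8697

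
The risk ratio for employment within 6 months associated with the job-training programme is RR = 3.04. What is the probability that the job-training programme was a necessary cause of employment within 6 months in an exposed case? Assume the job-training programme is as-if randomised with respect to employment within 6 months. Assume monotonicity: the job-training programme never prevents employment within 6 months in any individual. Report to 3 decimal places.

PN ≈ 0.671

Under exogeneity and monotonicity, PN = (RR − 1) / RR = 1 − 1/RR.
PN = (3.04 − 1) / 3.04 = 2.04 / 3.04 ≈ 0.6711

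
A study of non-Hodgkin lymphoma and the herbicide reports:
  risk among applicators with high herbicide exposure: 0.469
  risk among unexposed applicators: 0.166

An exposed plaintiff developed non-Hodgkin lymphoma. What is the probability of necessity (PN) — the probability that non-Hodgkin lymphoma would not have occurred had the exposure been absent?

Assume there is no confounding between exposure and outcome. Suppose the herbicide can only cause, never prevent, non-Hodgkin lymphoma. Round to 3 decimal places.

Let p₁ = 0.469, p₀ = 0.166.
Under exogeneity and monotonicity, PN = (p₁ − p₀) / p₁.
PN = (0.469 − 0.166) / 0.469 = 0.303 / 0.469 ≈ 0.6461

PN ≈ 0.646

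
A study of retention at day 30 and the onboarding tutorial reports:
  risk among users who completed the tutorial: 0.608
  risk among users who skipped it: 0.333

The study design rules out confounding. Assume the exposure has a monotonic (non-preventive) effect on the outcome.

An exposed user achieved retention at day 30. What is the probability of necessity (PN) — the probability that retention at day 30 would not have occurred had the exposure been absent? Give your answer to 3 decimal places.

PN ≈ 0.452

Let p₁ = 0.608, p₀ = 0.333.
Under exogeneity and monotonicity, PN = (p₁ − p₀) / p₁.
PN = (0.608 − 0.333) / 0.608 = 0.275 / 0.608 ≈ 0.4523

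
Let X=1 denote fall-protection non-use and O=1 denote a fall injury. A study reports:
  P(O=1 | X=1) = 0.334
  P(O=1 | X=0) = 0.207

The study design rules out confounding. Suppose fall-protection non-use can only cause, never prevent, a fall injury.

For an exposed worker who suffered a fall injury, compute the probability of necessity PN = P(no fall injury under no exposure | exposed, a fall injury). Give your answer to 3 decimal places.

PN ≈ 0.380

Let p₁ = 0.334, p₀ = 0.207.
Under exogeneity and monotonicity, PN = (p₁ − p₀) / p₁.
PN = (0.334 − 0.207) / 0.334 = 0.127 / 0.334 ≈ 0.3802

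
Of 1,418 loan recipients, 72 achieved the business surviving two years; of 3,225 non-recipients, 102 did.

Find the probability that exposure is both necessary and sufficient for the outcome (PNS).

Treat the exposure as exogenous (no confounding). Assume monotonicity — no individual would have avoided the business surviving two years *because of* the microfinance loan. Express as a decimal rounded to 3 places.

PNS ≈ 0.019

p₁ = P(outcome | exposed) = 72/1418 = 0.050776
p₀ = P(outcome | unexposed) = 102/3225 = 0.031628
Under exogeneity and monotonicity, PNS = p₁ − p₀.
PNS = 0.050776 − 0.031628 = 0.019148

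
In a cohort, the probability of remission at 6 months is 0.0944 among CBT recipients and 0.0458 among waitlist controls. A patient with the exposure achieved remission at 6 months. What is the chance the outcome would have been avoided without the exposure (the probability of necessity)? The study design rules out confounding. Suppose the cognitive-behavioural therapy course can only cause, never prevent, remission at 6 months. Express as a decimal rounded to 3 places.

PN ≈ 0.515

Let p₁ = 0.0944, p₀ = 0.0458.
Under exogeneity and monotonicity, PN = (p₁ − p₀) / p₁.
PN = (0.0944 − 0.0458) / 0.0944 = 0.0486 / 0.0944 ≈ 0.5148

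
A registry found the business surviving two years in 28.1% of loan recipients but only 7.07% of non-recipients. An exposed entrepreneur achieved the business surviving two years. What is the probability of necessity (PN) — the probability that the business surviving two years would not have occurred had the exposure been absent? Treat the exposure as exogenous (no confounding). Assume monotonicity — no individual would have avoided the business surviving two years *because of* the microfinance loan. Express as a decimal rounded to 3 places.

PN ≈ 0.748

p₁ = 0.281, p₀ = 0.0707.
Under exogeneity and monotonicity, PN = (p₁ − p₀) / p₁.
PN = (0.281 − 0.0707) / 0.281 = 0.2103 / 0.281 ≈ 0.7484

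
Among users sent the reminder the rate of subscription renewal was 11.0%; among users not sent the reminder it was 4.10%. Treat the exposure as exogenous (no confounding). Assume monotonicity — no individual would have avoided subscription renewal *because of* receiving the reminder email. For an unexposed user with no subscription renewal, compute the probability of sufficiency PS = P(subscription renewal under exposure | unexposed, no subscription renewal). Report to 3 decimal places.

PS ≈ 0.072

p₁ = 0.11, p₀ = 0.041.
Under exogeneity and monotonicity, PS = (p₁ − p₀) / (1 − p₀).
PS = (0.11 − 0.041) / (1 − 0.041) = 0.069 / 0.959 ≈ 0.0719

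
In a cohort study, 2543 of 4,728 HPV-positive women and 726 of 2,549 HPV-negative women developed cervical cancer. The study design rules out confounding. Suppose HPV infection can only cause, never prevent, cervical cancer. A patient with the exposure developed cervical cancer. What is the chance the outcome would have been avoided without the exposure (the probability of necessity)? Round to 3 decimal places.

p₁ = P(outcome | exposed) = 2543/4728 = 0.53786
p₀ = P(outcome | unexposed) = 726/2549 = 0.28482
Under exogeneity and monotonicity, PN = (p₁ − p₀) / p₁.
PN = (0.53786 − 0.28482) / 0.53786 = 0.25304 / 0.53786 ≈ 0.4705

PN ≈ 0.470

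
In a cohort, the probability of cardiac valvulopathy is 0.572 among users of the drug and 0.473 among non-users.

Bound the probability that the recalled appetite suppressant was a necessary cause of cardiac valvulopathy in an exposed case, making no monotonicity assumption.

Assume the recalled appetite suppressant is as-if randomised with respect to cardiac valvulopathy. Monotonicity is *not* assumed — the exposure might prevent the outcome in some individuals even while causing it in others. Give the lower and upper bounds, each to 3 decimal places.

0.173 ≤ PN ≤ 0.921

Let p₁ = 0.572, p₀ = 0.473.
Under exogeneity alone the bounds on PN are max{0,(p₁−p₀)/p₁} ≤ PN ≤ min{1,(1−p₀)/p₁}.
  lower = (p₁ − p₀)/p₁ = 0.099 / 0.572 ≈ 0.1731
  upper = min{1, (1 − p₀)/p₁} = 0.527 / 0.572 ≈ 0.9213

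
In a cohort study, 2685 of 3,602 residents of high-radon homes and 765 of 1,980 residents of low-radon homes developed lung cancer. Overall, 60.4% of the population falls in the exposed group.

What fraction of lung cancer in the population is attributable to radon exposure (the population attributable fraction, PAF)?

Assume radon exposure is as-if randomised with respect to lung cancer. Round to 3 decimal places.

PAF ≈ 0.360

p₁ = P(outcome | exposed) = 2685/3602 = 0.74542
p₀ = P(outcome | unexposed) = 765/1980 = 0.38636
Overall risk P(Y=1) = π·p₁ + (1−π)·p₀ = 0.604×0.74542 + 0.396×0.38636 = 0.60323.
Under exogeneity, PAF = [P(Y=1) − p₀] / P(Y=1).
PAF = (0.60323 − 0.38636) / 0.60323 ≈ 0.3595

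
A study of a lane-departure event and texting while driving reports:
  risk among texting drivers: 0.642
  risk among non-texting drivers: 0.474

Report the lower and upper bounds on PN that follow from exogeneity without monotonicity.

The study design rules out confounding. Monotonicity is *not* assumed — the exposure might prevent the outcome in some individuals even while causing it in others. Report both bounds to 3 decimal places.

Let p₁ = 0.642, p₀ = 0.474.
Under exogeneity alone the bounds on PN are max{0,(p₁−p₀)/p₁} ≤ PN ≤ min{1,(1−p₀)/p₁}.
  lower = (p₁ − p₀)/p₁ = 0.168 / 0.642 ≈ 0.2617
  upper = min{1, (1 − p₀)/p₁} = 0.526 / 0.642 ≈ 0.8193

0.262 ≤ PN ≤ 0.819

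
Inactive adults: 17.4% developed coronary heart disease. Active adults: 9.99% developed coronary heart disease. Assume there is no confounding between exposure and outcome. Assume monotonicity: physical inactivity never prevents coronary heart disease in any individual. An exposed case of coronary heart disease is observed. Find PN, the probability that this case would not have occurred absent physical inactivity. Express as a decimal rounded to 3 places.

PN ≈ 0.426

p₁ = 0.174, p₀ = 0.0999.
Under exogeneity and monotonicity, PN = (p₁ − p₀) / p₁.
PN = (0.174 − 0.0999) / 0.174 = 0.0741 / 0.174 ≈ 0.4259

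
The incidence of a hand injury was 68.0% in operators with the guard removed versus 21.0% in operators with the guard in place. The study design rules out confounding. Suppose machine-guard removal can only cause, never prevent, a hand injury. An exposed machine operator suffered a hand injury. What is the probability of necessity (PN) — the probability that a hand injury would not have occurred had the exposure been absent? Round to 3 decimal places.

p₁ = 0.68, p₀ = 0.21.
Under exogeneity and monotonicity, PN = (p₁ − p₀) / p₁.
PN = (0.68 − 0.21) / 0.68 = 0.47 / 0.68 ≈ 0.6912

PN ≈ 0.691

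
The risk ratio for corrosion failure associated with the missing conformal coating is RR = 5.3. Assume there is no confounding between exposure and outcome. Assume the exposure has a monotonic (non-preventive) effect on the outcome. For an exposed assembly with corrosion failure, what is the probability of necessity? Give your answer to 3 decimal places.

Under exogeneity and monotonicity, PN = (RR − 1) / RR = 1 − 1/RR.
PN = (5.3 − 1) / 5.3 = 4.3 / 5.3 ≈ 0.8113

PN ≈ 0.811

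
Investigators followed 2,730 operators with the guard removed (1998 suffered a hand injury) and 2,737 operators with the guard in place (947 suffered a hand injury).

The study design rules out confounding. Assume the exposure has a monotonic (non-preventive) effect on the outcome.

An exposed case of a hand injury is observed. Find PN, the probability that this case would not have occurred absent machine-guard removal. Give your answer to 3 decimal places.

p₁ = P(outcome | exposed) = 1998/2730 = 0.73187
p₀ = P(outcome | unexposed) = 947/2737 = 0.346
Under exogeneity and monotonicity, PN = (p₁ − p₀) / p₁.
PN = (0.73187 − 0.346) / 0.73187 = 0.38587 / 0.73187 ≈ 0.5272

PN ≈ 0.527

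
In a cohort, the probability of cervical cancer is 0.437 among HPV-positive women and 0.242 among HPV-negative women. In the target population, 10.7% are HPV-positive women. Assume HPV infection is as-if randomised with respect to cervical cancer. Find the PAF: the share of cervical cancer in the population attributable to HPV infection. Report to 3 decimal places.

PAF ≈ 0.079

Let p₁ = 0.437, p₀ = 0.242.
Overall risk P(Y=1) = π·p₁ + (1−π)·p₀ = 0.107×0.437 + 0.893×0.242 = 0.26287.
Under exogeneity, PAF = [P(Y=1) − p₀] / P(Y=1).
PAF = (0.26287 − 0.242) / 0.26287 ≈ 0.0794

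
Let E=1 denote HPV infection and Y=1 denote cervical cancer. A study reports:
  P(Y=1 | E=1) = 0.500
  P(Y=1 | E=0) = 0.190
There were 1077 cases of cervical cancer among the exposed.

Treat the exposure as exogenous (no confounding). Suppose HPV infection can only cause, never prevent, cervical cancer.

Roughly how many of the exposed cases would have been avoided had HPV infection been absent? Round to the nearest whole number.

Let p₁ = 0.5, p₀ = 0.19.
PN = (p₁ − p₀)/p₁ = (0.5 − 0.19) / 0.5 ≈ 0.62000.
Attributable cases ≈ PN × (exposed cases) = 0.62000 × 1077 ≈ 667.74.

about 668 cases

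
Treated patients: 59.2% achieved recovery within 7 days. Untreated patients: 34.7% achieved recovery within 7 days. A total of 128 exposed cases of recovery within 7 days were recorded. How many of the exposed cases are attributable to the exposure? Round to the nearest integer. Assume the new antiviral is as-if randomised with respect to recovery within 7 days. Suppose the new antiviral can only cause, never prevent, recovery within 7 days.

about 53 cases

p₁ = 0.592, p₀ = 0.347.
PN = (p₁ − p₀)/p₁ = (0.592 − 0.347) / 0.592 ≈ 0.41385.
Attributable cases ≈ PN × (exposed cases) = 0.41385 × 128 ≈ 52.97.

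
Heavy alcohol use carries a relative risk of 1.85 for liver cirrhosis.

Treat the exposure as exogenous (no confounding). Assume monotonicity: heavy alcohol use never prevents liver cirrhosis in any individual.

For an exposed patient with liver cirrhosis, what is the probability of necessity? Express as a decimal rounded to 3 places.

Under exogeneity and monotonicity, PN = (RR − 1) / RR = 1 − 1/RR.
PN = (1.85 − 1) / 1.85 = 0.85 / 1.85 ≈ 0.4595

PN ≈ 0.459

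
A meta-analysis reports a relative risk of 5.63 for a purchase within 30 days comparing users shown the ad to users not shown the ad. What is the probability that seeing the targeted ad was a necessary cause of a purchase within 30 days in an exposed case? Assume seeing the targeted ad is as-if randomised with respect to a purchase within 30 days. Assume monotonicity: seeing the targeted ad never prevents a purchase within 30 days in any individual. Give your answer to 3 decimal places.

Under exogeneity and monotonicity, PN = (RR − 1) / RR = 1 − 1/RR.
PN = (5.63 − 1) / 5.63 = 4.63 / 5.63 ≈ 0.8224

PN ≈ 0.822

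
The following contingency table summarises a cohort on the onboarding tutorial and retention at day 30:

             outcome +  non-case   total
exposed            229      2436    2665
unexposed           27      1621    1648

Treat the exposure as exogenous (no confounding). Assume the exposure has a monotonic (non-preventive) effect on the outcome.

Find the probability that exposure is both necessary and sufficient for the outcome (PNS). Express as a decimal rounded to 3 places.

p₁ = P(outcome | exposed) = 229/2665 = 0.085929
p₀ = P(outcome | unexposed) = 27/1648 = 0.016383
Under exogeneity and monotonicity, PNS = p₁ − p₀.
PNS = 0.085929 − 0.016383 = 0.069545

PNS ≈ 0.070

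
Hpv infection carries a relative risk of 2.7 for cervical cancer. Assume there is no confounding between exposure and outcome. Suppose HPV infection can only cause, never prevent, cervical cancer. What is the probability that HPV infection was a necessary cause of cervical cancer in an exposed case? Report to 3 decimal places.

Under exogeneity and monotonicity, PN = (RR − 1) / RR = 1 − 1/RR.
PN = (2.7 − 1) / 2.7 = 1.7 / 2.7 ≈ 0.6296

PN ≈ 0.630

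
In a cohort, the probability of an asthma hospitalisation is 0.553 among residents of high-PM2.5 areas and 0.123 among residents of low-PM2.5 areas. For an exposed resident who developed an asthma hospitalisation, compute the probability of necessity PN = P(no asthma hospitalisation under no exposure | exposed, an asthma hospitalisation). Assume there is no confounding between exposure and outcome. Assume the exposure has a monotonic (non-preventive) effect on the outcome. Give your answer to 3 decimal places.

PN ≈ 0.778

Let p₁ = 0.553, p₀ = 0.123.
Under exogeneity and monotonicity, PN = (p₁ − p₀) / p₁.
PN = (0.553 − 0.123) / 0.553 = 0.43 / 0.553 ≈ 0.7776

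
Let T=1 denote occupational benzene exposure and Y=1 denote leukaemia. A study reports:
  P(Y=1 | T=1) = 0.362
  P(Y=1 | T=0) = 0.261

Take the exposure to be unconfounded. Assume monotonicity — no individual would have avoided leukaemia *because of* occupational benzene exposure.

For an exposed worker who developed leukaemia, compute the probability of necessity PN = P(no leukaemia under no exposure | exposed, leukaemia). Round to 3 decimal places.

Let p₁ = 0.362, p₀ = 0.261.
Under exogeneity and monotonicity, PN = (p₁ − p₀) / p₁.
PN = (0.362 − 0.261) / 0.362 = 0.101 / 0.362 ≈ 0.2790

PN ≈ 0.279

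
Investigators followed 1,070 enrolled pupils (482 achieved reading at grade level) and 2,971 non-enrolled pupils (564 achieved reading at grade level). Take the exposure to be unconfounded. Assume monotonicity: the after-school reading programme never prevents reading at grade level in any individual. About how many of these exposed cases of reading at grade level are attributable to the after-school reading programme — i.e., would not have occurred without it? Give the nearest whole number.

p₁ = P(outcome | exposed) = 482/1070 = 0.45047
p₀ = P(outcome | unexposed) = 564/2971 = 0.18984
PN = (p₁ − p₀)/p₁ = (0.45047 − 0.18984) / 0.45047 ≈ 0.57858.
Attributable cases ≈ PN × (exposed cases) = 0.57858 × 482 ≈ 278.88.

about 279 cases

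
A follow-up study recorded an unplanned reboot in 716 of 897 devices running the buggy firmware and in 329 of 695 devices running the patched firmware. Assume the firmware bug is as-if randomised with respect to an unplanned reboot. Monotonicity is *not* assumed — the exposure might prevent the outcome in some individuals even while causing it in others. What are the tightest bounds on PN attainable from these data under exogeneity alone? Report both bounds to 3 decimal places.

p₁ = P(outcome | exposed) = 716/897 = 0.79822
p₀ = P(outcome | unexposed) = 329/695 = 0.47338
Under exogeneity alone the bounds on PN are max{0,(p₁−p₀)/p₁} ≤ PN ≤ min{1,(1−p₀)/p₁}.
  lower = (p₁ − p₀)/p₁ = 0.32483 / 0.79822 ≈ 0.4070
  upper = min{1, (1 − p₀)/p₁} = 0.52662 / 0.79822 ≈ 0.6597

0.407 ≤ PN ≤ 0.660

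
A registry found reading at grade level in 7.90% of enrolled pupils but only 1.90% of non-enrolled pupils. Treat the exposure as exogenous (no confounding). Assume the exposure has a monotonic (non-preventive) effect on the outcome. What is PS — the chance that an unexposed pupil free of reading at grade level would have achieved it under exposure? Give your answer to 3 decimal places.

p₁ = 0.079, p₀ = 0.019.
Under exogeneity and monotonicity, PS = (p₁ − p₀) / (1 − p₀).
PS = (0.079 − 0.019) / (1 − 0.019) = 0.06 / 0.981 ≈ 0.0612

PS ≈ 0.061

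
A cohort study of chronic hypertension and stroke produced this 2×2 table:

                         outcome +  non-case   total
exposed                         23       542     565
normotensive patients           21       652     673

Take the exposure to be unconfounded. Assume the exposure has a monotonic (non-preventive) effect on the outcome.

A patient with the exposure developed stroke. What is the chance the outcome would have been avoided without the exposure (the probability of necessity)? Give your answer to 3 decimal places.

p₁ = P(outcome | exposed) = 23/565 = 0.040708
p₀ = P(outcome | unexposed) = 21/673 = 0.031204
Under exogeneity and monotonicity, PN = (p₁ − p₀)/p₁.
PN = (0.040708 − 0.031204) / 0.040708 ≈ 0.2335

PN ≈ 0.233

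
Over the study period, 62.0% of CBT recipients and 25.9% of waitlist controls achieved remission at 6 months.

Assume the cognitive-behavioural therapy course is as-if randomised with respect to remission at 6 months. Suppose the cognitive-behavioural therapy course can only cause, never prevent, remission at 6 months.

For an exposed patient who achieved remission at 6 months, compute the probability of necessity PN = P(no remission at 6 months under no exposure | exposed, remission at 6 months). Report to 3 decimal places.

PN ≈ 0.582

p₁ = 0.62, p₀ = 0.259.
Under exogeneity and monotonicity, PN = (p₁ − p₀) / p₁.
PN = (0.62 − 0.259) / 0.62 = 0.361 / 0.62 ≈ 0.5823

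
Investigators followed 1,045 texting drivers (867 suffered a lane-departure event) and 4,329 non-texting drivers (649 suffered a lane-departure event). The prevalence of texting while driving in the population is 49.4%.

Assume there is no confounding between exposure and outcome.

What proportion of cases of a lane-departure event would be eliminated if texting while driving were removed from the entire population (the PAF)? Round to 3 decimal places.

p₁ = P(outcome | exposed) = 867/1045 = 0.82967
p₀ = P(outcome | unexposed) = 649/4329 = 0.14992
Overall risk P(Y=1) = π·p₁ + (1−π)·p₀ = 0.494×0.82967 + 0.506×0.14992 = 0.48571.
Under exogeneity, PAF = [P(Y=1) − p₀] / P(Y=1).
PAF = (0.48571 − 0.14992) / 0.48571 ≈ 0.6913

PAF ≈ 0.691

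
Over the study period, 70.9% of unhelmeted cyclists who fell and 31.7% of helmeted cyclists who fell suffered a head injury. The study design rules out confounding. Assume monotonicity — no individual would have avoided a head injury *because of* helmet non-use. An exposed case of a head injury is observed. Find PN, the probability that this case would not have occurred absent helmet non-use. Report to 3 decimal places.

PN ≈ 0.553

p₁ = 0.709, p₀ = 0.317.
Under exogeneity and monotonicity, PN = (p₁ − p₀) / p₁.
PN = (0.709 − 0.317) / 0.709 = 0.392 / 0.709 ≈ 0.5529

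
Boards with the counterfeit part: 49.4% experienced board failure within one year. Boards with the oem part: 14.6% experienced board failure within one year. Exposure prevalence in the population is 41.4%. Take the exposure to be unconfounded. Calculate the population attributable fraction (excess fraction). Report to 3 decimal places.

PAF ≈ 0.497

p₁ = 0.494, p₀ = 0.146.
Overall risk P(Y=1) = π·p₁ + (1−π)·p₀ = 0.414×0.494 + 0.586×0.146 = 0.29007.
Under exogeneity, PAF = [P(Y=1) − p₀] / P(Y=1).
PAF = (0.29007 − 0.146) / 0.29007 ≈ 0.4967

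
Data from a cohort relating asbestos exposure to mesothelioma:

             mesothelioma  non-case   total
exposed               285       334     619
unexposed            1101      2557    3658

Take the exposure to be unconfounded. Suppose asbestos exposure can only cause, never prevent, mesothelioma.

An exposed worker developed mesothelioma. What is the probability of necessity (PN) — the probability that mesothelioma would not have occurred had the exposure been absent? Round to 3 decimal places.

p₁ = P(outcome | exposed) = 285/619 = 0.46042
p₀ = P(outcome | unexposed) = 1101/3658 = 0.30098
Under exogeneity and monotonicity, PN = (p₁ − p₀) / p₁.
PN = (0.46042 − 0.30098) / 0.46042 = 0.15944 / 0.46042 ≈ 0.3463

PN ≈ 0.346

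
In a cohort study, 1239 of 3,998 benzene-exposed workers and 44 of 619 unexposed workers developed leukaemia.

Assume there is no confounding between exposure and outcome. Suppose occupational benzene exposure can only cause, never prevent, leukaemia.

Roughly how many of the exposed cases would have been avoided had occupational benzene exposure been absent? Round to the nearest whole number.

p₁ = P(outcome | exposed) = 1239/3998 = 0.3099
p₀ = P(outcome | unexposed) = 44/619 = 0.071082
PN = (p₁ − p₀)/p₁ = (0.3099 − 0.071082) / 0.3099 ≈ 0.77063.
Attributable cases ≈ PN × (exposed cases) = 0.77063 × 1239 ≈ 954.81.

about 955 cases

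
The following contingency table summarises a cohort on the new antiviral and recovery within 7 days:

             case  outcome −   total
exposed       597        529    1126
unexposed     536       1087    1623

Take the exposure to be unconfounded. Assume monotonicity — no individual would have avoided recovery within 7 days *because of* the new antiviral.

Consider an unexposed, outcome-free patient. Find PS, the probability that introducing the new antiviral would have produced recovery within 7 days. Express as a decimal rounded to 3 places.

p₁ = P(outcome | exposed) = 597/1126 = 0.5302
p₀ = P(outcome | unexposed) = 536/1623 = 0.33025
Under exogeneity and monotonicity, PS = (p₁ − p₀)/(1 − p₀).
PS = (0.5302 − 0.33025) / 0.66975 ≈ 0.2985

PS ≈ 0.299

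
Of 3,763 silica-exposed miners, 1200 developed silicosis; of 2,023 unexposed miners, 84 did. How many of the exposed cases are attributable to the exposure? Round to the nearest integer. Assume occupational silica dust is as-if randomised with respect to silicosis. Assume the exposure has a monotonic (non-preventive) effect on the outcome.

about 1044 cases

p₁ = P(outcome | exposed) = 1200/3763 = 0.31889
p₀ = P(outcome | unexposed) = 84/2023 = 0.041522
PN = (p₁ − p₀)/p₁ = (0.31889 − 0.041522) / 0.31889 ≈ 0.86979.
Attributable cases ≈ PN × (exposed cases) = 0.86979 × 1200 ≈ 1043.75.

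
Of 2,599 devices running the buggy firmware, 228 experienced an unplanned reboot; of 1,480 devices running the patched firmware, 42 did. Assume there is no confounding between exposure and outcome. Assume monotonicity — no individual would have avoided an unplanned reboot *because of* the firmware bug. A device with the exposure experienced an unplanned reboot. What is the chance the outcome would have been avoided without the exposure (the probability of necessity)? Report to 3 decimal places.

p₁ = P(outcome | exposed) = 228/2599 = 0.087726
p₀ = P(outcome | unexposed) = 42/1480 = 0.028378
Under exogeneity and monotonicity, PN = (p₁ − p₀) / p₁.
PN = (0.087726 − 0.028378) / 0.087726 = 0.059348 / 0.087726 ≈ 0.6765

PN ≈ 0.677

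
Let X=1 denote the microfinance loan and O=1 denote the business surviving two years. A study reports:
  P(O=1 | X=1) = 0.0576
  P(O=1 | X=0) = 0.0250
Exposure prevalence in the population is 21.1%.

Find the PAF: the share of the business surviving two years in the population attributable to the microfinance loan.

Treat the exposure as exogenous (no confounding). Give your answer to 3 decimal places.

PAF ≈ 0.216

Let p₁ = 0.0576, p₀ = 0.025.
Overall risk P(Y=1) = π·p₁ + (1−π)·p₀ = 0.211×0.0576 + 0.789×0.025 = 0.031879.
Under exogeneity, PAF = [P(Y=1) − p₀] / P(Y=1).
PAF = (0.031879 − 0.025) / 0.031879 ≈ 0.2158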